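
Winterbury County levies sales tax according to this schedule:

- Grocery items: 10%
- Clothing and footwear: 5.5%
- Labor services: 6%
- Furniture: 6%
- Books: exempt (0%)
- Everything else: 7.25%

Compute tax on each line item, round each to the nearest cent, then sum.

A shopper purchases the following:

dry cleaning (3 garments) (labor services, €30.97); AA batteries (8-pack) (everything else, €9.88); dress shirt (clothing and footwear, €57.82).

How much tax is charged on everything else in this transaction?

€0.72

AA batteries (8-pack) €9.88: everything else → 7.25% → €0.72
Tax on everything else = €0.72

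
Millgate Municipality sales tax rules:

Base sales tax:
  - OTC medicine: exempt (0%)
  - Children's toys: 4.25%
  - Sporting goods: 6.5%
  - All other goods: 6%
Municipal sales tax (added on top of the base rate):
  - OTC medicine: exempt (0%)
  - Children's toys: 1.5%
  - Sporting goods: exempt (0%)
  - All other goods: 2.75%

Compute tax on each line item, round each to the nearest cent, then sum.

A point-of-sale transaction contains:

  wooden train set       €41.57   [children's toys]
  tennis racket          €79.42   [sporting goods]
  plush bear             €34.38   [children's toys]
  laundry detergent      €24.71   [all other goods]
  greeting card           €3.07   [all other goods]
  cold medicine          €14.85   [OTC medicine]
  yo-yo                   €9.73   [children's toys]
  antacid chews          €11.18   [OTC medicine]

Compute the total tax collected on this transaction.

€12.52

Wooden train set €41.57: children's toys → 4.25% + 1.5% municipal = 5.75% → €2.39
Tennis racket €79.42: sporting goods → 6.5% + 0% municipal = 6.5% → €5.16
Plush bear €34.38: children's toys → 4.25% + 1.5% municipal = 5.75% → €1.98
Laundry detergent €24.71: all other goods → 6% + 2.75% municipal = 8.75% → €2.16
Greeting card €3.07: all other goods → 6% + 2.75% municipal = 8.75% → €0.27
Cold medicine €14.85: OTC medicine → 0% + 0% municipal = 0% → €0.00
Yo-yo €9.73: children's toys → 4.25% + 1.5% municipal = 5.75% → €0.56
Antacid chews €11.18: OTC medicine → 0% + 0% municipal = 0% → €0.00
Total tax = €2.39 + €5.16 + €1.98 + €2.16 + €0.27 + €0.56 = €12.52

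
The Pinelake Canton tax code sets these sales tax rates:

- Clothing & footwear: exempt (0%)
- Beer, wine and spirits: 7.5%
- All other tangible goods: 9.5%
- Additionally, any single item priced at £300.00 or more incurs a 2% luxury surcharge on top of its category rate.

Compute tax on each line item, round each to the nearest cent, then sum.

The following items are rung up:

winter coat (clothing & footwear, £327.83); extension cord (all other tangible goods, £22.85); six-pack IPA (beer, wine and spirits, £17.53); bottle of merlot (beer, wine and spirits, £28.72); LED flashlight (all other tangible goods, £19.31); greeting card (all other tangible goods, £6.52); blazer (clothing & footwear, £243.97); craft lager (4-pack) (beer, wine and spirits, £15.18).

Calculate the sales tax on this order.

£15.78

Winter coat £327.83: clothing & footwear → 0% + 2% surcharge = 2% → £6.56
Extension cord £22.85: all other tangible goods → 9.5% → £2.17
Six-pack IPA £17.53: beer, wine and spirits → 7.5% → £1.31
Bottle of merlot £28.72: beer, wine and spirits → 7.5% → £2.15
LED flashlight £19.31: all other tangible goods → 9.5% → £1.83
Greeting card £6.52: all other tangible goods → 9.5% → £0.62
Blazer £243.97: clothing & footwear → 0% → £0.00
Craft lager (4-pack) £15.18: beer, wine and spirits → 7.5% → £1.14
Total tax = £6.56 + £2.17 + £1.31 + £2.15 + £1.83 + £0.62 + £1.14 = £15.78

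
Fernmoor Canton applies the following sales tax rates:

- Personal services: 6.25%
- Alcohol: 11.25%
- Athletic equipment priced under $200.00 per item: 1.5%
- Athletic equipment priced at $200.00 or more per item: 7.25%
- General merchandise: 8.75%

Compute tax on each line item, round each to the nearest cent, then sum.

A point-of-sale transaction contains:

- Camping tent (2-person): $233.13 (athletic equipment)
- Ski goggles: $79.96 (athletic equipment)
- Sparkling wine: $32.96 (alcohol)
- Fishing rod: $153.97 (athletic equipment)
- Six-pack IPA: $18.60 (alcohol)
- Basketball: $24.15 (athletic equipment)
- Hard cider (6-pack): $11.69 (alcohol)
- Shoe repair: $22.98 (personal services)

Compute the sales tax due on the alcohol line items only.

Sparkling wine $32.96: alcohol → 11.25% → $3.71
Six-pack IPA $18.60: alcohol → 11.25% → $2.09
Hard cider (6-pack) $11.69: alcohol → 11.25% → $1.32
Tax on alcohol = $3.71 + $2.09 + $1.32 = $7.12

$7.12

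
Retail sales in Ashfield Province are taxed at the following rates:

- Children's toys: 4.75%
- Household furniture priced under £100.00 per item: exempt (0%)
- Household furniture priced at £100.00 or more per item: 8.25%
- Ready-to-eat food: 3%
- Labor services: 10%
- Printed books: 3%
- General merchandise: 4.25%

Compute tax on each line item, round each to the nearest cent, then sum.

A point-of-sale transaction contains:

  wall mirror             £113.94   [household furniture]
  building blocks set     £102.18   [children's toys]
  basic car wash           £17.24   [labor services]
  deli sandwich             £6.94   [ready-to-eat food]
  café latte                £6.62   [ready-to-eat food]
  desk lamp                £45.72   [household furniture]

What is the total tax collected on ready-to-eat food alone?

£0.41

Deli sandwich £6.94: ready-to-eat food → 3% → £0.21
Café latte £6.62: ready-to-eat food → 3% → £0.20
Tax on ready-to-eat food = £0.21 + £0.20 = £0.41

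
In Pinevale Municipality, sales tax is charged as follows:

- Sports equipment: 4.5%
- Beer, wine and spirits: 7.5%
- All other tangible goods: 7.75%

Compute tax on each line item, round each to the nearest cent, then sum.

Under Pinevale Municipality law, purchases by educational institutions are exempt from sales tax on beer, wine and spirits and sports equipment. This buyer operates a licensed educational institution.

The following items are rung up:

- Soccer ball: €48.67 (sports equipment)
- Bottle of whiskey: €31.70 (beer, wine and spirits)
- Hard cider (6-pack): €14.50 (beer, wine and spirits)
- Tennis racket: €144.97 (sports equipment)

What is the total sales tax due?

Soccer ball €48.67: sports equipment, buyer-exempt → 0% → €0.00
Bottle of whiskey €31.70: beer, wine and spirits, buyer-exempt → 0% → €0.00
Hard cider (6-pack) €14.50: beer, wine and spirits, buyer-exempt → 0% → €0.00
Tennis racket €144.97: sports equipment, buyer-exempt → 0% → €0.00
Total tax = €0.00

€0.00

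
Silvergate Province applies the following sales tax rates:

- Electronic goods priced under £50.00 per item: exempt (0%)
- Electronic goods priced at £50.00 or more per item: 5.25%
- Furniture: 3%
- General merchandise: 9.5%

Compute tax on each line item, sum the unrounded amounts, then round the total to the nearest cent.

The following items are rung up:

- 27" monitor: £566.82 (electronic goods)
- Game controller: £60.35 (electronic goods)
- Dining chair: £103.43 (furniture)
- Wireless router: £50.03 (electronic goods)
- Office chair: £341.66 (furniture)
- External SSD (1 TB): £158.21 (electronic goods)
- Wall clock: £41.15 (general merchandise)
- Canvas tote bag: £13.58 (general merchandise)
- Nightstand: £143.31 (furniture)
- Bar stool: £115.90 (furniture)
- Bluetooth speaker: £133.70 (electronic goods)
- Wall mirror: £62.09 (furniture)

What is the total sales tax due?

£79.07

27" monitor £566.82: electronic goods, £50.00 or more → 5.25% → £29.75805
Game controller £60.35: electronic goods, £50.00 or more → 5.25% → £3.168375
Dining chair £103.43: furniture → 3% → £3.1029
Wireless router £50.03: electronic goods, £50.00 or more → 5.25% → £2.626575
Office chair £341.66: furniture → 3% → £10.2498
External SSD (1 TB) £158.21: electronic goods, £50.00 or more → 5.25% → £8.306025
Wall clock £41.15: general merchandise → 9.5% → £3.90925
Canvas tote bag £13.58: general merchandise → 9.5% → £1.2901
Nightstand £143.31: furniture → 3% → £4.2993
Bar stool £115.90: furniture → 3% → £3.477
Bluetooth speaker £133.70: electronic goods, £50.00 or more → 5.25% → £7.01925
Wall mirror £62.09: furniture → 3% → £1.8627
Unrounded tax sum = £79.069325 → £79.07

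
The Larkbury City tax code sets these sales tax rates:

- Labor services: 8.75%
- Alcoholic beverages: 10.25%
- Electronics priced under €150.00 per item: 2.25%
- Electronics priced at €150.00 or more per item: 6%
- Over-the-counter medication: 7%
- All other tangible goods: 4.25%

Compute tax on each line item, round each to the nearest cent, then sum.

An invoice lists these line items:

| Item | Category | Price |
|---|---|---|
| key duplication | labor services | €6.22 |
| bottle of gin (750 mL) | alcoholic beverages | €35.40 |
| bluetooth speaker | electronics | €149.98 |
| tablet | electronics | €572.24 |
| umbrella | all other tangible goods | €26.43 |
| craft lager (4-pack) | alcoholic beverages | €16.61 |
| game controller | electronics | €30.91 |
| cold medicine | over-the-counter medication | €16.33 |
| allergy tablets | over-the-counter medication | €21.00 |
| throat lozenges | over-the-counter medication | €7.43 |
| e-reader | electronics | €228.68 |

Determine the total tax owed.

€62.24

Key duplication €6.22: labor services → 8.75% → €0.54
Bottle of gin (750 mL) €35.40: alcoholic beverages → 10.25% → €3.63
Bluetooth speaker €149.98: electronics, under €150.00 → 2.25% → €3.37
Tablet €572.24: electronics, €150.00 or more → 6% → €34.33
Umbrella €26.43: all other tangible goods → 4.25% → €1.12
Craft lager (4-pack) €16.61: alcoholic beverages → 10.25% → €1.70
Game controller €30.91: electronics, under €150.00 → 2.25% → €0.70
Cold medicine €16.33: over-the-counter medication → 7% → €1.14
Allergy tablets €21.00: over-the-counter medication → 7% → €1.47
Throat lozenges €7.43: over-the-counter medication → 7% → €0.52
E-reader €228.68: electronics, €150.00 or more → 6% → €13.72
Total tax = €0.54 + €3.63 + €3.37 + €34.33 + €1.12 + €1.70 + €0.70 + €1.14 + €1.47 + €0.52 + €13.72 = €62.24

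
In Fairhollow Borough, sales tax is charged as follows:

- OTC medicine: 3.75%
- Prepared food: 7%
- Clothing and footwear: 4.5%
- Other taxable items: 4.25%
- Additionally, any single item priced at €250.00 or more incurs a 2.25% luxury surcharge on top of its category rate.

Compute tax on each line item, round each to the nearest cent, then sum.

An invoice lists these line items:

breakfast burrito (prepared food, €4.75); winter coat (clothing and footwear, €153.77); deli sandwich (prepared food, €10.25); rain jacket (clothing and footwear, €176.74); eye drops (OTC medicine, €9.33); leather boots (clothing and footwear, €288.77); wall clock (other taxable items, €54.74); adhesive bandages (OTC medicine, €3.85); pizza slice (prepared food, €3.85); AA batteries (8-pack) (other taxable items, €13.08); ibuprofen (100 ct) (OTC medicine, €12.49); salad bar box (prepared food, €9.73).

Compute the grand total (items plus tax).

Breakfast burrito €4.75: prepared food → 7% → €0.33
Winter coat €153.77: clothing and footwear → 4.5% → €6.92
Deli sandwich €10.25: prepared food → 7% → €0.72
Rain jacket €176.74: clothing and footwear → 4.5% → €7.95
Eye drops €9.33: OTC medicine → 3.75% → €0.35
Leather boots €288.77: clothing and footwear → 4.5% + 2.25% surcharge = 6.75% → €19.49
Wall clock €54.74: other taxable items → 4.25% → €2.33
Adhesive bandages €3.85: OTC medicine → 3.75% → €0.14
Pizza slice €3.85: prepared food → 7% → €0.27
AA batteries (8-pack) €13.08: other taxable items → 4.25% → €0.56
Ibuprofen (100 ct) €12.49: OTC medicine → 3.75% → €0.47
Salad bar box €9.73: prepared food → 7% → €0.68
Subtotal = €741.35; tax = €40.21; total due = €781.56

€781.56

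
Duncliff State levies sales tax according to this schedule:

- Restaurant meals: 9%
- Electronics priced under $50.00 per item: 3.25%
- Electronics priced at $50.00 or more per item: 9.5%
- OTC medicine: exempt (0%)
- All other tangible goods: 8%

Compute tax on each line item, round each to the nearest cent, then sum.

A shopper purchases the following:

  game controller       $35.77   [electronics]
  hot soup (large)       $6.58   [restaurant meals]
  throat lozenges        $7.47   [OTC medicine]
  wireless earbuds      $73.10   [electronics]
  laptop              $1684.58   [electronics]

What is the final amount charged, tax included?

Game controller $35.77: electronics, under $50.00 → 3.25% → $1.16
Hot soup (large) $6.58: restaurant meals → 9% → $0.59
Throat lozenges $7.47: OTC medicine → 0% → $0.00
Wireless earbuds $73.10: electronics, $50.00 or more → 9.5% → $6.94
Laptop $1684.58: electronics, $50.00 or more → 9.5% → $160.04
Subtotal = $1807.50; tax = $168.73; total due = $1976.23

$1976.23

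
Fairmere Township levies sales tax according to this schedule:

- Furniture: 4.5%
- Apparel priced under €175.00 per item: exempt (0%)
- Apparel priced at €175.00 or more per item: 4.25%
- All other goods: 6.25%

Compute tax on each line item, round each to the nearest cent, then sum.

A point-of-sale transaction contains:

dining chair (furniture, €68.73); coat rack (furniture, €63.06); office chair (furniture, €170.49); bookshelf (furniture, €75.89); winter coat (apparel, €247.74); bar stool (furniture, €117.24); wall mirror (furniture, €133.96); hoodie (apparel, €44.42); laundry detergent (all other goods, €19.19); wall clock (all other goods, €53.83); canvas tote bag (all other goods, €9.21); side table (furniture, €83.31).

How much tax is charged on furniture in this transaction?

Dining chair €68.73: furniture → 4.5% → €3.09
Coat rack €63.06: furniture → 4.5% → €2.84
Office chair €170.49: furniture → 4.5% → €7.67
Bookshelf €75.89: furniture → 4.5% → €3.42
Bar stool €117.24: furniture → 4.5% → €5.28
Wall mirror €133.96: furniture → 4.5% → €6.03
Side table €83.31: furniture → 4.5% → €3.75
Tax on furniture = €3.09 + €2.84 + €7.67 + €3.42 + €5.28 + €6.03 + €3.75 = €32.08

€32.08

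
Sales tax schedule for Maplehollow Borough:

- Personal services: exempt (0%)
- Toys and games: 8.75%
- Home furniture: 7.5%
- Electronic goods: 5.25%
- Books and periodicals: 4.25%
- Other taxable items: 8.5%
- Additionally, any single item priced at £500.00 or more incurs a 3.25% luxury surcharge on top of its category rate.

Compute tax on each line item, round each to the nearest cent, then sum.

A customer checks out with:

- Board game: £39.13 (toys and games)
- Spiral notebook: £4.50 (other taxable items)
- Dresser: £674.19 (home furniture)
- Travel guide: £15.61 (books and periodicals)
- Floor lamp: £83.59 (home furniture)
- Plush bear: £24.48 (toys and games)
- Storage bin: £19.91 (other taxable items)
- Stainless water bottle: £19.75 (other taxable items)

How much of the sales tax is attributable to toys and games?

Board game £39.13: toys and games → 8.75% → £3.42
Plush bear £24.48: toys and games → 8.75% → £2.14
Tax on toys and games = £3.42 + £2.14 = £5.56

£5.56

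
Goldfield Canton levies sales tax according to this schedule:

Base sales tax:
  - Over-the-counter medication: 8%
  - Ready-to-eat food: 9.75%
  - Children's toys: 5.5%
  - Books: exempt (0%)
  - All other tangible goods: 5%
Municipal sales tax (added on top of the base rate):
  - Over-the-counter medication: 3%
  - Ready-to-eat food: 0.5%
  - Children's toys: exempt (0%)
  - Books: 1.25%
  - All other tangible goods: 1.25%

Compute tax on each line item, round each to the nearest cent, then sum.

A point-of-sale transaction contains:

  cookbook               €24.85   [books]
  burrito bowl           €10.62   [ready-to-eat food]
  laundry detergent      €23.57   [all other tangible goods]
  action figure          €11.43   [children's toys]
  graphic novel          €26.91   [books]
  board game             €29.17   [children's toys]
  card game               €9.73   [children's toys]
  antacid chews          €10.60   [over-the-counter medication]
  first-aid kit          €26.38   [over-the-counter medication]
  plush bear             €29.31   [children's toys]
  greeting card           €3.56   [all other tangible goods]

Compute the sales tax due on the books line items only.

Cookbook €24.85: books → 0% + 1.25% municipal = 1.25% → €0.31
Graphic novel €26.91: books → 0% + 1.25% municipal = 1.25% → €0.34
Tax on books = €0.31 + €0.34 = €0.65

€0.65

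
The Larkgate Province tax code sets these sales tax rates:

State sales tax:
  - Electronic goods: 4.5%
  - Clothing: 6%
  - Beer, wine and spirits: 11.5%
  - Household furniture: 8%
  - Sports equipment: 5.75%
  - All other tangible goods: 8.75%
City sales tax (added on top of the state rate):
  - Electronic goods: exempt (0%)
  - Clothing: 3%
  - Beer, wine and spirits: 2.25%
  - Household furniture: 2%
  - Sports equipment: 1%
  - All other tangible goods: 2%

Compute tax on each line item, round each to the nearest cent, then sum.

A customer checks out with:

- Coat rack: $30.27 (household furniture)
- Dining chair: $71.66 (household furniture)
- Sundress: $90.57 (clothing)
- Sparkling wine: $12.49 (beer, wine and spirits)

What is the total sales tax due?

$20.07

Coat rack $30.27: household furniture → 8% + 2% city = 10% → $3.03
Dining chair $71.66: household furniture → 8% + 2% city = 10% → $7.17
Sundress $90.57: clothing → 6% + 3% city = 9% → $8.15
Sparkling wine $12.49: beer, wine and spirits → 11.5% + 2.25% city = 13.75% → $1.72
Total tax = $3.03 + $7.17 + $8.15 + $1.72 = $20.07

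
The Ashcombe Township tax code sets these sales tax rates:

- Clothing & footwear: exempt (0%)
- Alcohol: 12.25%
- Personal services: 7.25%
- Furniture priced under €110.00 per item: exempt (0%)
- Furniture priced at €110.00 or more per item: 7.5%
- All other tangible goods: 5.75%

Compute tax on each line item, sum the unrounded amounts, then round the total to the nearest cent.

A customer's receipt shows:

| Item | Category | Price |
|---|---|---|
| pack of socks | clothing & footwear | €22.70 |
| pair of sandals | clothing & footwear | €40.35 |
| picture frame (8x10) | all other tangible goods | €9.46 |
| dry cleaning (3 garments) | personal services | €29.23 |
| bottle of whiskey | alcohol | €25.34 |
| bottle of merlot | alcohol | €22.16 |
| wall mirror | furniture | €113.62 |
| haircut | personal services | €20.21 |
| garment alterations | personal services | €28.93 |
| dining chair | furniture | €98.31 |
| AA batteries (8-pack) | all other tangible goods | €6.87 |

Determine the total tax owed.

€20.96

Pack of socks €22.70: clothing & footwear → 0% → €0.00
Pair of sandals €40.35: clothing & footwear → 0% → €0.00
Picture frame (8x10) €9.46: all other tangible goods → 5.75% → €0.54395
Dry cleaning (3 garments) €29.23: personal services → 7.25% → €2.119175
Bottle of whiskey €25.34: alcohol → 12.25% → €3.10415
Bottle of merlot €22.16: alcohol → 12.25% → €2.7146
Wall mirror €113.62: furniture, €110.00 or more → 7.5% → €8.5215
Haircut €20.21: personal services → 7.25% → €1.465225
Garment alterations €28.93: personal services → 7.25% → €2.097425
Dining chair €98.31: furniture, under €110.00 → 0% → €0.00
AA batteries (8-pack) €6.87: all other tangible goods → 5.75% → €0.395025
Unrounded tax sum = €20.96105 → €20.96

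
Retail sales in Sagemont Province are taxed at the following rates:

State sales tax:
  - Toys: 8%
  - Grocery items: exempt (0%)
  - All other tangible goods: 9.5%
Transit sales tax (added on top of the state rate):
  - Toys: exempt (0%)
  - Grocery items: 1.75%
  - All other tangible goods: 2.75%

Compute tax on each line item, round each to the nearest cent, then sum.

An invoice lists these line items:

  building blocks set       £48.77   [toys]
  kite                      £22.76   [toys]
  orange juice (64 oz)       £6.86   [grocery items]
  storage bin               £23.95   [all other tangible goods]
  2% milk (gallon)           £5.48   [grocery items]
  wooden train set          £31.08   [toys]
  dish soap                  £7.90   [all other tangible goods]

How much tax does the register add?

Building blocks set £48.77: toys → 8% + 0% transit = 8% → £3.90
Kite £22.76: toys → 8% + 0% transit = 8% → £1.82
Orange juice (64 oz) £6.86: grocery items → 0% + 1.75% transit = 1.75% → £0.12
Storage bin £23.95: all other tangible goods → 9.5% + 2.75% transit = 12.25% → £2.93
2% milk (gallon) £5.48: grocery items → 0% + 1.75% transit = 1.75% → £0.10
Wooden train set £31.08: toys → 8% + 0% transit = 8% → £2.49
Dish soap £7.90: all other tangible goods → 9.5% + 2.75% transit = 12.25% → £0.97
Total tax = £3.90 + £1.82 + £0.12 + £2.93 + £0.10 + £2.49 + £0.97 = £12.33

£12.33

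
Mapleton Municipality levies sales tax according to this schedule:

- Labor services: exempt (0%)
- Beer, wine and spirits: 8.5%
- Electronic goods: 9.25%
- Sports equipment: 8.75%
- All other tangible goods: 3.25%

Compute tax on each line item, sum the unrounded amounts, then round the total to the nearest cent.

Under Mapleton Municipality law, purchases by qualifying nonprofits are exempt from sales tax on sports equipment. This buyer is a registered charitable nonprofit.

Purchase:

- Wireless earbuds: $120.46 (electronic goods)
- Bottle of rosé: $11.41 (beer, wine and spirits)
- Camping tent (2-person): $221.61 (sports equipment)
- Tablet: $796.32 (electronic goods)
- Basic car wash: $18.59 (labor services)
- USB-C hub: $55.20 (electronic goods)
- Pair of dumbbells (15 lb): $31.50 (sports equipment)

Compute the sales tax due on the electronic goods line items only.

Wireless earbuds $120.46: electronic goods → 9.25% → $11.14255
Tablet $796.32: electronic goods → 9.25% → $73.6596
USB-C hub $55.20: electronic goods → 9.25% → $5.106
Tax on electronic goods: unrounded sum = $89.90815 → $89.91

$89.91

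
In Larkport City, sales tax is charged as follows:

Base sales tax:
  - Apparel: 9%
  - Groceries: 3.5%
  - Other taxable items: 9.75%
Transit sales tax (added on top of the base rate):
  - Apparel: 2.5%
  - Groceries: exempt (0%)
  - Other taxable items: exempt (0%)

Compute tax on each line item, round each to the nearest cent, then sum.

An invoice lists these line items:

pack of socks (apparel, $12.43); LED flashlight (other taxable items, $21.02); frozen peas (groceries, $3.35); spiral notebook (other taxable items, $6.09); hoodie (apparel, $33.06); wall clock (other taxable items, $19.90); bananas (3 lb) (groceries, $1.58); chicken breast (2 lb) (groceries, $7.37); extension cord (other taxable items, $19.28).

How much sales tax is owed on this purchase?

$12.13

Pack of socks $12.43: apparel → 9% + 2.5% transit = 11.5% → $1.43
LED flashlight $21.02: other taxable items → 9.75% + 0% transit = 9.75% → $2.05
Frozen peas $3.35: groceries → 3.5% + 0% transit = 3.5% → $0.12
Spiral notebook $6.09: other taxable items → 9.75% + 0% transit = 9.75% → $0.59
Hoodie $33.06: apparel → 9% + 2.5% transit = 11.5% → $3.80
Wall clock $19.90: other taxable items → 9.75% + 0% transit = 9.75% → $1.94
Bananas (3 lb) $1.58: groceries → 3.5% + 0% transit = 3.5% → $0.06
Chicken breast (2 lb) $7.37: groceries → 3.5% + 0% transit = 3.5% → $0.26
Extension cord $19.28: other taxable items → 9.75% + 0% transit = 9.75% → $1.88
Total tax = $1.43 + $2.05 + $0.12 + $0.59 + $3.80 + $1.94 + $0.06 + $0.26 + $1.88 = $12.13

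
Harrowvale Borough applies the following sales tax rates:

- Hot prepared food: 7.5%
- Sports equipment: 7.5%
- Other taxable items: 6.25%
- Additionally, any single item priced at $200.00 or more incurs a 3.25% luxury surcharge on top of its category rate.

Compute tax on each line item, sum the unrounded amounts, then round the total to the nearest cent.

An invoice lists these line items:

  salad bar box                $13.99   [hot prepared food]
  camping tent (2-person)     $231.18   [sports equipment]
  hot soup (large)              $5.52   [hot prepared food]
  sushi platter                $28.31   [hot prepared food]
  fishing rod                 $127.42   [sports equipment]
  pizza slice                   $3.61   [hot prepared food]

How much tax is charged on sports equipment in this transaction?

$34.41

Camping tent (2-person) $231.18: sports equipment → 7.5% + 3.25% surcharge = 10.75% → $24.85185
Fishing rod $127.42: sports equipment → 7.5% → $9.5565
Tax on sports equipment: unrounded sum = $34.40835 → $34.41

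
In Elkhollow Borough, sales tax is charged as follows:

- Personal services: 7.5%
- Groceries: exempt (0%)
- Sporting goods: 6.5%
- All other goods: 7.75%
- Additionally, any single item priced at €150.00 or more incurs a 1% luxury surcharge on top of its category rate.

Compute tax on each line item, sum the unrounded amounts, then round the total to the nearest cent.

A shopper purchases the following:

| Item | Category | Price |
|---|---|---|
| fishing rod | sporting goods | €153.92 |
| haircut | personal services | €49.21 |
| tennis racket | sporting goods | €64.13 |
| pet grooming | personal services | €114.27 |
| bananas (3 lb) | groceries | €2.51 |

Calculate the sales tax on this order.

€27.97

Fishing rod €153.92: sporting goods → 6.5% + 1% surcharge = 7.5% → €11.544
Haircut €49.21: personal services → 7.5% → €3.69075
Tennis racket €64.13: sporting goods → 6.5% → €4.16845
Pet grooming €114.27: personal services → 7.5% → €8.57025
Bananas (3 lb) €2.51: groceries → 0% → €0.00
Unrounded tax sum = €27.97345 → €27.97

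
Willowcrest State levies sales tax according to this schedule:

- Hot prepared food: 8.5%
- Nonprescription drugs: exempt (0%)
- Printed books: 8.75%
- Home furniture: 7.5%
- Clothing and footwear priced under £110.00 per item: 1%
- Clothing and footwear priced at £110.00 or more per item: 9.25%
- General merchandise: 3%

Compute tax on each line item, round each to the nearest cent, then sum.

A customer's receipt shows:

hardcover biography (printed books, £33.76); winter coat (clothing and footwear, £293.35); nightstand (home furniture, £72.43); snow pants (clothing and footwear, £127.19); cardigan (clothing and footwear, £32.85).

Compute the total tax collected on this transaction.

Hardcover biography £33.76: printed books → 8.75% → £2.95
Winter coat £293.35: clothing and footwear, £110.00 or more → 9.25% → £27.13
Nightstand £72.43: home furniture → 7.5% → £5.43
Snow pants £127.19: clothing and footwear, £110.00 or more → 9.25% → £11.77
Cardigan £32.85: clothing and footwear, under £110.00 → 1% → £0.33
Total tax = £2.95 + £27.13 + £5.43 + £11.77 + £0.33 = £47.61

£47.61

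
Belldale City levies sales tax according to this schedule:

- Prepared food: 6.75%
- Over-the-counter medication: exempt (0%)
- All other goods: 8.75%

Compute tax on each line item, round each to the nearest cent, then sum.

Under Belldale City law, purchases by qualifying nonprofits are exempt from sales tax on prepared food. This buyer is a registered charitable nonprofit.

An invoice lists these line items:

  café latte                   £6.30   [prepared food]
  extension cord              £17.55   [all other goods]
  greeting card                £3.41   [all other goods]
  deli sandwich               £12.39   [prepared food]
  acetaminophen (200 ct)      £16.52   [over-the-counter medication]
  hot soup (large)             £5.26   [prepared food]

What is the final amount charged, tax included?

Café latte £6.30: prepared food, buyer-exempt → 0% → £0.00
Extension cord £17.55: all other goods → 8.75% → £1.54
Greeting card £3.41: all other goods → 8.75% → £0.30
Deli sandwich £12.39: prepared food, buyer-exempt → 0% → £0.00
Acetaminophen (200 ct) £16.52: over-the-counter medication → 0% → £0.00
Hot soup (large) £5.26: prepared food, buyer-exempt → 0% → £0.00
Subtotal = £61.43; tax = £1.84; total due = £63.27

£63.27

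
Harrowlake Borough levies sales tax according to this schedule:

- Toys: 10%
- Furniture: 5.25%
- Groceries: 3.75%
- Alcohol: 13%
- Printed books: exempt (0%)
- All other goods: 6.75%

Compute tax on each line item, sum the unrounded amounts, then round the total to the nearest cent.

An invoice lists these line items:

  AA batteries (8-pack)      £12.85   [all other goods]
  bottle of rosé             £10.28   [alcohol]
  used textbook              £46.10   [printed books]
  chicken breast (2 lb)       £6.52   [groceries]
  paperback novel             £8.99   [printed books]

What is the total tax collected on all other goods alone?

£0.87

AA batteries (8-pack) £12.85: all other goods → 6.75% → £0.867375
Tax on all other goods: unrounded sum = £0.867375 → £0.87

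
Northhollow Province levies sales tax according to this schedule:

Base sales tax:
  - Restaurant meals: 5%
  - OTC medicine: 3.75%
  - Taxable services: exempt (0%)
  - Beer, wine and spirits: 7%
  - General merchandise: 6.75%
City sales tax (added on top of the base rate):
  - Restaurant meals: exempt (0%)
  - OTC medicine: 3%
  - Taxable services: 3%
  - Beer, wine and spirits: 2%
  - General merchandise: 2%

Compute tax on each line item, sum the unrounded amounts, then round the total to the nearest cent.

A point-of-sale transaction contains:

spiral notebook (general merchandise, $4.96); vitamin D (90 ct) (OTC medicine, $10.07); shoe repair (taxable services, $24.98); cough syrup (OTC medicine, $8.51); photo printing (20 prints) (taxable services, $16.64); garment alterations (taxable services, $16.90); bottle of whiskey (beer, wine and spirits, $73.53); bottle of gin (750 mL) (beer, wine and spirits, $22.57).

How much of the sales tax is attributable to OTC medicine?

Vitamin D (90 ct) $10.07: OTC medicine → 3.75% + 3% city = 6.75% → $0.679725
Cough syrup $8.51: OTC medicine → 3.75% + 3% city = 6.75% → $0.574425
Tax on OTC medicine: unrounded sum = $1.25415 → $1.25

$1.25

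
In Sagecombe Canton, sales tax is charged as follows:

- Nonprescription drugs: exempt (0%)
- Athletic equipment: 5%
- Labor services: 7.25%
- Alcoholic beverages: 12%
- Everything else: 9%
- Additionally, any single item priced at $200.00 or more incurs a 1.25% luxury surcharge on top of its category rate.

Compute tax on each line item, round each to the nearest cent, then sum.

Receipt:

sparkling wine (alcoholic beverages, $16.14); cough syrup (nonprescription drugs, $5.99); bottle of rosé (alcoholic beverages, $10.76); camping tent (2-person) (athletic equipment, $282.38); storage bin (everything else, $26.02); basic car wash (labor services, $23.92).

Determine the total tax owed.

Sparkling wine $16.14: alcoholic beverages → 12% → $1.94
Cough syrup $5.99: nonprescription drugs → 0% → $0.00
Bottle of rosé $10.76: alcoholic beverages → 12% → $1.29
Camping tent (2-person) $282.38: athletic equipment → 5% + 1.25% surcharge = 6.25% → $17.65
Storage bin $26.02: everything else → 9% → $2.34
Basic car wash $23.92: labor services → 7.25% → $1.73
Total tax = $1.94 + $1.29 + $17.65 + $2.34 + $1.73 = $24.95

$24.95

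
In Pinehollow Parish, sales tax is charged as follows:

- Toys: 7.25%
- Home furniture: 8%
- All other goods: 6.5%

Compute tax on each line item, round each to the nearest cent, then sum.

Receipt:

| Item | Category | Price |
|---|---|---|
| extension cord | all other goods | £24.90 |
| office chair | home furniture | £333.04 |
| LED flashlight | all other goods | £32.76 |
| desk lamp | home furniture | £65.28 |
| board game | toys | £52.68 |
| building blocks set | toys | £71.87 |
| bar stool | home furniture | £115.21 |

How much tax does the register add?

Extension cord £24.90: all other goods → 6.5% → £1.62
Office chair £333.04: home furniture → 8% → £26.64
LED flashlight £32.76: all other goods → 6.5% → £2.13
Desk lamp £65.28: home furniture → 8% → £5.22
Board game £52.68: toys → 7.25% → £3.82
Building blocks set £71.87: toys → 7.25% → £5.21
Bar stool £115.21: home furniture → 8% → £9.22
Total tax = £1.62 + £26.64 + £2.13 + £5.22 + £3.82 + £5.21 + £9.22 = £53.86

£53.86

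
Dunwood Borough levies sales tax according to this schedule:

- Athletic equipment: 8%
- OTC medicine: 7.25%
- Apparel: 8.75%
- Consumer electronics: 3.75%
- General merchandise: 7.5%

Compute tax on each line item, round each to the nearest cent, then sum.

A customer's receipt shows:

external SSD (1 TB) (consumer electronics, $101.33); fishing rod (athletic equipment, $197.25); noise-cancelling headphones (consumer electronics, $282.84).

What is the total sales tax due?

$30.19

External SSD (1 TB) $101.33: consumer electronics → 3.75% → $3.80
Fishing rod $197.25: athletic equipment → 8% → $15.78
Noise-cancelling headphones $282.84: consumer electronics → 3.75% → $10.61
Total tax = $3.80 + $15.78 + $10.61 = $30.19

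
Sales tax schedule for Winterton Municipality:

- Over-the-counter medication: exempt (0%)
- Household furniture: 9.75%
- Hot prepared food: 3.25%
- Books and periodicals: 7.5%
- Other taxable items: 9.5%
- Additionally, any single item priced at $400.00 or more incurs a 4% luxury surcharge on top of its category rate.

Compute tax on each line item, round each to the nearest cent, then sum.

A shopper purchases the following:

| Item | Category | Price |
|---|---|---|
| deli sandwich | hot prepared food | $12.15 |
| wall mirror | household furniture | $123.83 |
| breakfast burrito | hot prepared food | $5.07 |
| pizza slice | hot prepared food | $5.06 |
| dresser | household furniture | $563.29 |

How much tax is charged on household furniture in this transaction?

Wall mirror $123.83: household furniture → 9.75% → $12.07
Dresser $563.29: household furniture → 9.75% + 4% surcharge = 13.75% → $77.45
Tax on household furniture = $12.07 + $77.45 = $89.52

$89.52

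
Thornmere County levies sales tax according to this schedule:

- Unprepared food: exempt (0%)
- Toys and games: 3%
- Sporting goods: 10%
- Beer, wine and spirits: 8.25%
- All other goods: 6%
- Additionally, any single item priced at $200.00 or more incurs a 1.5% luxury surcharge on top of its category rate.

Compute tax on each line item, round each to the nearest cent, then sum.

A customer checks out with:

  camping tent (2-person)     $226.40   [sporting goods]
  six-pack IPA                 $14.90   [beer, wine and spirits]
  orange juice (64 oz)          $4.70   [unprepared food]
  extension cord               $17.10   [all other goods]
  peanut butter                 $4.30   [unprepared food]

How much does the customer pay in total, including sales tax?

$295.70

Camping tent (2-person) $226.40: sporting goods → 10% + 1.5% surcharge = 11.5% → $26.04
Six-pack IPA $14.90: beer, wine and spirits → 8.25% → $1.23
Orange juice (64 oz) $4.70: unprepared food → 0% → $0.00
Extension cord $17.10: all other goods → 6% → $1.03
Peanut butter $4.30: unprepared food → 0% → $0.00
Subtotal = $267.40; tax = $28.30; total due = $295.70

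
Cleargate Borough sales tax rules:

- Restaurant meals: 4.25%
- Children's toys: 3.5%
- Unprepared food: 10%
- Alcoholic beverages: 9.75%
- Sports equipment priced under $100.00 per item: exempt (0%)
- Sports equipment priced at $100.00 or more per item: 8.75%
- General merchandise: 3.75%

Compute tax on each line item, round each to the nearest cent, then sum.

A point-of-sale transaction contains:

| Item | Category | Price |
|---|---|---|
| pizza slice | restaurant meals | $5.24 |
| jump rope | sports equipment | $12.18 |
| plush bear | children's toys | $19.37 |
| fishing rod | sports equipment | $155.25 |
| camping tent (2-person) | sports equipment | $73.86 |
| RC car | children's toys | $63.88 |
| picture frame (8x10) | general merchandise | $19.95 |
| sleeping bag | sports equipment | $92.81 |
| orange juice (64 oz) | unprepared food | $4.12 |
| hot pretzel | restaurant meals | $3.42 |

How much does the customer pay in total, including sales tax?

$468.11

Pizza slice $5.24: restaurant meals → 4.25% → $0.22
Jump rope $12.18: sports equipment, under $100.00 → 0% → $0.00
Plush bear $19.37: children's toys → 3.5% → $0.68
Fishing rod $155.25: sports equipment, $100.00 or more → 8.75% → $13.58
Camping tent (2-person) $73.86: sports equipment, under $100.00 → 0% → $0.00
RC car $63.88: children's toys → 3.5% → $2.24
Picture frame (8x10) $19.95: general merchandise → 3.75% → $0.75
Sleeping bag $92.81: sports equipment, under $100.00 → 0% → $0.00
Orange juice (64 oz) $4.12: unprepared food → 10% → $0.41
Hot pretzel $3.42: restaurant meals → 4.25% → $0.15
Subtotal = $450.08; tax = $18.03; total due = $468.11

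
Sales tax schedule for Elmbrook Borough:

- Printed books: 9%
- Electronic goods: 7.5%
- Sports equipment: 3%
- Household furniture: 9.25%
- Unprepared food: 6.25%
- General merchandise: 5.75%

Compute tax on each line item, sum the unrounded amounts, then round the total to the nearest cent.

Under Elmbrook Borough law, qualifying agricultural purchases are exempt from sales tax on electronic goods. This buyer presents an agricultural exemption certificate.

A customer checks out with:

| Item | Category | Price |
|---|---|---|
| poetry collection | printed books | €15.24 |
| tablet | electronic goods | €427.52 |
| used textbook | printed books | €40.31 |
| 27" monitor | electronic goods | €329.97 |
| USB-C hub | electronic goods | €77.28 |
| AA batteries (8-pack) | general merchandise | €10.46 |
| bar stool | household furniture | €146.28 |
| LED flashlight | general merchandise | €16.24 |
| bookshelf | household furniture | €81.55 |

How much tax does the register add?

€27.61

Poetry collection €15.24: printed books → 9% → €1.3716
Tablet €427.52: electronic goods, buyer-exempt → 0% → €0.00
Used textbook €40.31: printed books → 9% → €3.6279
27" monitor €329.97: electronic goods, buyer-exempt → 0% → €0.00
USB-C hub €77.28: electronic goods, buyer-exempt → 0% → €0.00
AA batteries (8-pack) €10.46: general merchandise → 5.75% → €0.60145
Bar stool €146.28: household furniture → 9.25% → €13.5309
LED flashlight €16.24: general merchandise → 5.75% → €0.9338
Bookshelf €81.55: household furniture → 9.25% → €7.543375
Unrounded tax sum = €27.609025 → €27.61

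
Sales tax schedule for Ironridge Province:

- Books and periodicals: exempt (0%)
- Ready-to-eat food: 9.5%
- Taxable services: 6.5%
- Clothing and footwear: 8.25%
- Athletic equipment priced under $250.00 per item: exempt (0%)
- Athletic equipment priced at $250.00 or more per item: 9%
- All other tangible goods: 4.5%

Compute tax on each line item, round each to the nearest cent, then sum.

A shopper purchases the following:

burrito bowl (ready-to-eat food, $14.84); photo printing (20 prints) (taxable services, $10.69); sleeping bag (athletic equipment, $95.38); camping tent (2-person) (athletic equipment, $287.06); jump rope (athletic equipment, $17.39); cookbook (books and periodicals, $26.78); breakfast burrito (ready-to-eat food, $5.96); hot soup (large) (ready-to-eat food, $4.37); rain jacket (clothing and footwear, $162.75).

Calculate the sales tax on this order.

$42.36

Burrito bowl $14.84: ready-to-eat food → 9.5% → $1.41
Photo printing (20 prints) $10.69: taxable services → 6.5% → $0.69
Sleeping bag $95.38: athletic equipment, under $250.00 → 0% → $0.00
Camping tent (2-person) $287.06: athletic equipment, $250.00 or more → 9% → $25.84
Jump rope $17.39: athletic equipment, under $250.00 → 0% → $0.00
Cookbook $26.78: books and periodicals → 0% → $0.00
Breakfast burrito $5.96: ready-to-eat food → 9.5% → $0.57
Hot soup (large) $4.37: ready-to-eat food → 9.5% → $0.42
Rain jacket $162.75: clothing and footwear → 8.25% → $13.43
Total tax = $1.41 + $0.69 + $25.84 + $0.57 + $0.42 + $13.43 = $42.36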